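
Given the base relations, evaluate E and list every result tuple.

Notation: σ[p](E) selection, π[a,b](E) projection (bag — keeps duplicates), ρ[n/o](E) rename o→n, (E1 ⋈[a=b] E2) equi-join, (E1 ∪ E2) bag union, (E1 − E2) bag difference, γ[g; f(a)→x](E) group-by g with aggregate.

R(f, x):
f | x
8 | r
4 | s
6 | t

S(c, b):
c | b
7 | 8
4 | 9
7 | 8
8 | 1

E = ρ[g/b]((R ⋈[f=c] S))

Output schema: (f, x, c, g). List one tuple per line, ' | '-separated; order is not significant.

Per-node cardinality:
  R → 3
  S → 4
  (R ⋈[f=c] S) → 2
  ρ[g/b]((R ⋈[f=c] S)) → 2

== RESULT ==
f | x | c | g
4 | s | 4 | 9
8 | r | 8 | 1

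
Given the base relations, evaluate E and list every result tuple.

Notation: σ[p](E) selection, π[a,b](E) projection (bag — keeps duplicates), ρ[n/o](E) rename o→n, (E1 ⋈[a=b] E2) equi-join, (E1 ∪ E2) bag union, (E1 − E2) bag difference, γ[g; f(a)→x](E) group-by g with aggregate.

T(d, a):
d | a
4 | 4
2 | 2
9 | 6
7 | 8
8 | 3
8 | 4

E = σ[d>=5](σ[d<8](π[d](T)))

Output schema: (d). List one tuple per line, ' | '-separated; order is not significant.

Subexpression sizes:
  T → 6
  π[d](T) → 6
  σ[d<8](π[d](T)) → 3
  σ[d>=5](σ[d<8](π[d](T))) → 1

== RESULT ==
d
7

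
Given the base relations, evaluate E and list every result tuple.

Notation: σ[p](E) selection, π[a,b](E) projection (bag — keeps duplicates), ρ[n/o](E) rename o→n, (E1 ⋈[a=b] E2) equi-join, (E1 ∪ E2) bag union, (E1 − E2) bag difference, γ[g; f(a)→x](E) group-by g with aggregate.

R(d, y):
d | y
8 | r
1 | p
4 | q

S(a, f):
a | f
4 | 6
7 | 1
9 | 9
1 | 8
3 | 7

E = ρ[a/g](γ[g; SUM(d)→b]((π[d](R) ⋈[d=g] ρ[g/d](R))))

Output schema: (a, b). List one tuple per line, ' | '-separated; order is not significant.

Stepwise |·|:
  R → 3
  π[d](R) → 3
  R → 3
  ρ[g/d](R) → 3
  (π[d](R) ⋈[d=g] ρ[g/d](R)) → 3
  γ[g; SUM(d)→b]((π[d](R) ⋈[d=g] ρ[g/d](R))) → 3
  ρ[a/g](γ[g; SUM(d)→b]((π[d](R) ⋈[d=g] ρ[g/d](R)))) → 3

== RESULT ==
a | b
1 | 1
4 | 4
8 | 8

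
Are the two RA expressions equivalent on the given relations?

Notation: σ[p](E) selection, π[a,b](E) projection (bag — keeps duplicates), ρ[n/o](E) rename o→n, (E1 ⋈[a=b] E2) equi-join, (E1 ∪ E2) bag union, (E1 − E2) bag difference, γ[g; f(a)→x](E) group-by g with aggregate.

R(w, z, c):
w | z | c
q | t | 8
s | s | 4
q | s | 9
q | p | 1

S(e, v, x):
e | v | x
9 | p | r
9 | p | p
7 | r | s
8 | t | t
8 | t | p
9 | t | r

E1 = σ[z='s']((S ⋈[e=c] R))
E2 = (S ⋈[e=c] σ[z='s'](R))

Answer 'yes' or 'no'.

E1 row counts bottom-up:
  S → 6
  R → 4
  (S ⋈[e=c] R) → 5
  σ[z='s']((S ⋈[e=c] R)) → 3
E2 row counts bottom-up:
  S → 6
  R → 4
  σ[z='s'](R) → 2
  (S ⋈[e=c] σ[z='s'](R)) → 3

E1 and E2 produce the same multiset:
e | v | x | w | z | c
9 | p | p | q | s | 9
9 | p | r | q | s | 9
9 | t | r | q | s | 9

yes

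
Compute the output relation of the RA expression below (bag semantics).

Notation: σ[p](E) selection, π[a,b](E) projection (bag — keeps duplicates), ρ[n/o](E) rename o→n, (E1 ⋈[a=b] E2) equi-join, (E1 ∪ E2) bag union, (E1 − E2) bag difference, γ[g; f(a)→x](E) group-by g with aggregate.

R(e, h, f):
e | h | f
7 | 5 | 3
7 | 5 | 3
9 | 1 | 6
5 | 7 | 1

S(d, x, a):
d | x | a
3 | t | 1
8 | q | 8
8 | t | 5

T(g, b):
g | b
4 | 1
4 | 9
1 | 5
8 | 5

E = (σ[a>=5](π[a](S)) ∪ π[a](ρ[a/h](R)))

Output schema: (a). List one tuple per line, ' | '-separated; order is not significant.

Row counts bottom-up:
  S → 3
  π[a](S) → 3
  σ[a>=5](π[a](S)) → 2
  R → 4
  ρ[a/h](R) → 4
  π[a](ρ[a/h](R)) → 4
  (σ[a>=5](π[a](S)) ∪ π[a](ρ[a/h](R))) → 6

== RESULT ==
a
1
5
5
5
7
8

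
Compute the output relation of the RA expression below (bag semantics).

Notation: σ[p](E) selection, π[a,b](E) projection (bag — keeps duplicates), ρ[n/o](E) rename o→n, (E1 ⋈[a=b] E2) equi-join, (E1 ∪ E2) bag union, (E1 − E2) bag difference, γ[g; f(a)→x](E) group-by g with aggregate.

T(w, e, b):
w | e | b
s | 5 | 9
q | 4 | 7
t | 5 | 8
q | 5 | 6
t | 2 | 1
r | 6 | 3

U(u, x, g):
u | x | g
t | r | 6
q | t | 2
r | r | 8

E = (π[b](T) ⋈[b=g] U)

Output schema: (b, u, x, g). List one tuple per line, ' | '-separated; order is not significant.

Stepwise |·|:
  T → 6
  π[b](T) → 6
  U → 3
  (π[b](T) ⋈[b=g] U) → 2

== RESULT ==
b | u | x | g
6 | t | r | 6
8 | r | r | 8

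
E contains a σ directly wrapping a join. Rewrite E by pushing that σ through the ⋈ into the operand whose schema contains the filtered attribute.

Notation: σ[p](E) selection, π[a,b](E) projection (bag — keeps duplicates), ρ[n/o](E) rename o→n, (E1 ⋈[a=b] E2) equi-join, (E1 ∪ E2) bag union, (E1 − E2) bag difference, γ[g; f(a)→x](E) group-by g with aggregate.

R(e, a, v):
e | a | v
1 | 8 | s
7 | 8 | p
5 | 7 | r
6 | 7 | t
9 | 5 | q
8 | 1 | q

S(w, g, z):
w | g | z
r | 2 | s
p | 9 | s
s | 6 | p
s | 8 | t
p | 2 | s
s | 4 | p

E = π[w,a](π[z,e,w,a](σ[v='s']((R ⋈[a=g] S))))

σ filters on v, owned by the left side.
E' = π[w,a](π[z,e,w,a]((σ[v='s'](R) ⋈[a=g] S)))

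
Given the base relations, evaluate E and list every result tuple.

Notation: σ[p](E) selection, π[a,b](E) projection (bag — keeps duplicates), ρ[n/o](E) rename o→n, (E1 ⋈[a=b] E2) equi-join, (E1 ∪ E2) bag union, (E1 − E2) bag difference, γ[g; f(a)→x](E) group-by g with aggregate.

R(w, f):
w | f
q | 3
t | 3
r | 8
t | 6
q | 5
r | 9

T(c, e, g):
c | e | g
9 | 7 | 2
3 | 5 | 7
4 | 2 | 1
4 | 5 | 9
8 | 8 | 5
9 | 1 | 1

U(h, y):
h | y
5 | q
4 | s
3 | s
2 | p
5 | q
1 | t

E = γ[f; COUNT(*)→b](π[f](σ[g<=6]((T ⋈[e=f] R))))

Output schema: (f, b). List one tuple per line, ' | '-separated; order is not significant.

Row counts bottom-up:
  T → 6
  R → 6
  (T ⋈[e=f] R) → 3
  σ[g<=6]((T ⋈[e=f] R)) → 1
  π[f](σ[g<=6]((T ⋈[e=f] R))) → 1
  γ[f; COUNT(*)→b](π[f](σ[g<=6]((T ⋈[e=f] R)))) → 1

== RESULT ==
f | b
8 | 1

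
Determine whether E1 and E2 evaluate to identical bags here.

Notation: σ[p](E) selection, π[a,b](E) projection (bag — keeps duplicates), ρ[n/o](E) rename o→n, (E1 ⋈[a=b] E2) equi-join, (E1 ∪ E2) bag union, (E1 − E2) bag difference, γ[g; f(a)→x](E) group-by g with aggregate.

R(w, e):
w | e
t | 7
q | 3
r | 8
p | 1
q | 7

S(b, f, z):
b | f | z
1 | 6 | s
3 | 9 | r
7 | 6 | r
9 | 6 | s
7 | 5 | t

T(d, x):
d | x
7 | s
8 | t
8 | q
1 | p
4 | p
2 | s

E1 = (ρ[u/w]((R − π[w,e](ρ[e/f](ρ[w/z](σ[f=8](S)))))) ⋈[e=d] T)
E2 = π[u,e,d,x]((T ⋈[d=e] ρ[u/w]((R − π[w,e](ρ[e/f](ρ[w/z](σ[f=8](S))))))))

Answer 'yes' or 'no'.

E1 subexpression sizes:
  R → 5
  S → 5
  σ[f=8](S) → 0
  ρ[w/z](σ[f=8](S)) → 0
  ρ[e/f](ρ[w/z](σ[f=8](S))) → 0
  π[w,e](ρ[e/f](ρ[w/z](σ[f=8](S)))) → 0
  (R − π[w,e](ρ[e/f](ρ[w/z](σ[f=8](S))))) → 5
  ρ[u/w]((R − π[w,e](ρ[e/f](ρ[w/z](σ[f=8](S)))))) → 5
  T → 6
  (ρ[u/w]((R − π[w,e](ρ[e/f](ρ[w/z](σ[f=8](S)))))) ⋈[e=d] T) → 5
E2 subexpression sizes:
  T → 6
  R → 5
  S → 5
  σ[f=8](S) → 0
  ρ[w/z](σ[f=8](S)) → 0
  ρ[e/f](ρ[w/z](σ[f=8](S))) → 0
  π[w,e](ρ[e/f](ρ[w/z](σ[f=8](S)))) → 0
  (R − π[w,e](ρ[e/f](ρ[w/z](σ[f=8](S))))) → 5
  ρ[u/w]((R − π[w,e](ρ[e/f](ρ[w/z](σ[f=8](S)))))) → 5
  (T ⋈[d=e] ρ[u/w]((R − π[w,e](ρ[e/f](ρ[w/z](σ[f=8](S))))))) → 5
  π[u,e,d,x]((T ⋈[d=e] ρ[u/w]((R − π[w,e](ρ[e/f](ρ[w/z](σ[f=8](S)))))))) → 5

E1 and E2 produce the same multiset:
u | e | d | x
p | 1 | 1 | p
q | 7 | 7 | s
r | 8 | 8 | q
r | 8 | 8 | t
t | 7 | 7 | s

yes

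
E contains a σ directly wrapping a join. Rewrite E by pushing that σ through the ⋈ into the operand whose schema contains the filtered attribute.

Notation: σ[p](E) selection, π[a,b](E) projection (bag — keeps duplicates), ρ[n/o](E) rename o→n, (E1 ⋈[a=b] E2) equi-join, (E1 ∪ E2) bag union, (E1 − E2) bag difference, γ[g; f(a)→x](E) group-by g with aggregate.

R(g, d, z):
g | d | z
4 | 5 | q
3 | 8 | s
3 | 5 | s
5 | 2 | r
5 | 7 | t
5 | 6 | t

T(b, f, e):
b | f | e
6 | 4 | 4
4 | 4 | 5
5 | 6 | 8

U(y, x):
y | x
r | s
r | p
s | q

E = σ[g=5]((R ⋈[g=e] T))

σ filters on g, owned by the left side.
E' = (σ[g=5](R) ⋈[g=e] T)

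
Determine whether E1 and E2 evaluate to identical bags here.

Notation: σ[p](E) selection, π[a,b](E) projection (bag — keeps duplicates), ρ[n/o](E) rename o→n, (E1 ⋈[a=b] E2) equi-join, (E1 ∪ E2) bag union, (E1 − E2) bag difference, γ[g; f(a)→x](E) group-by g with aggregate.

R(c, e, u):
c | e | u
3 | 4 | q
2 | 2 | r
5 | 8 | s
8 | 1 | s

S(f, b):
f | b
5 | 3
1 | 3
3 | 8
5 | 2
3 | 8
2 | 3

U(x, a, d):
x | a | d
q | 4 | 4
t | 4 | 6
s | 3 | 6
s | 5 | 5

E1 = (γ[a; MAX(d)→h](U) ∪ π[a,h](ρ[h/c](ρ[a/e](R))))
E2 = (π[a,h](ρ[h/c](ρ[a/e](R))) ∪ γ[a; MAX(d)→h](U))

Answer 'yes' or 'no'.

E1 stepwise |·|:
  U → 4
  γ[a; MAX(d)→h](U) → 3
  R → 4
  ρ[a/e](R) → 4
  ρ[h/c](ρ[a/e](R)) → 4
  π[a,h](ρ[h/c](ρ[a/e](R))) → 4
  (γ[a; MAX(d)→h](U) ∪ π[a,h](ρ[h/c](ρ[a/e](R)))) → 7
E2 stepwise |·|:
  R → 4
  ρ[a/e](R) → 4
  ρ[h/c](ρ[a/e](R)) → 4
  π[a,h](ρ[h/c](ρ[a/e](R))) → 4
  U → 4
  γ[a; MAX(d)→h](U) → 3
  (π[a,h](ρ[h/c](ρ[a/e](R))) ∪ γ[a; MAX(d)→h](U)) → 7

E1 and E2 produce the same multiset:
a | h
1 | 8
2 | 2
3 | 6
4 | 3
4 | 6
5 | 5
8 | 5

yes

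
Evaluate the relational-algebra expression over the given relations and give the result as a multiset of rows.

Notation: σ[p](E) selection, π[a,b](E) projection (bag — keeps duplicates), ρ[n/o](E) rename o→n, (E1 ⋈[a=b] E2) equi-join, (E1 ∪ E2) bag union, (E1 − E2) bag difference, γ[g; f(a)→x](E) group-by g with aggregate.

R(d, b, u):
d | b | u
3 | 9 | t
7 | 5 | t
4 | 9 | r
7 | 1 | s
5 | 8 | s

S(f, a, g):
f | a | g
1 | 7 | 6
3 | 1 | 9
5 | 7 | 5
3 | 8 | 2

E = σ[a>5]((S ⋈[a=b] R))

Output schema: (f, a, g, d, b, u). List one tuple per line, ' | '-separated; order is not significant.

Subexpression sizes:
  S → 4
  R → 5
  (S ⋈[a=b] R) → 2
  σ[a>5]((S ⋈[a=b] R)) → 1

== RESULT ==
f | a | g | d | b | u
3 | 8 | 2 | 5 | 8 | s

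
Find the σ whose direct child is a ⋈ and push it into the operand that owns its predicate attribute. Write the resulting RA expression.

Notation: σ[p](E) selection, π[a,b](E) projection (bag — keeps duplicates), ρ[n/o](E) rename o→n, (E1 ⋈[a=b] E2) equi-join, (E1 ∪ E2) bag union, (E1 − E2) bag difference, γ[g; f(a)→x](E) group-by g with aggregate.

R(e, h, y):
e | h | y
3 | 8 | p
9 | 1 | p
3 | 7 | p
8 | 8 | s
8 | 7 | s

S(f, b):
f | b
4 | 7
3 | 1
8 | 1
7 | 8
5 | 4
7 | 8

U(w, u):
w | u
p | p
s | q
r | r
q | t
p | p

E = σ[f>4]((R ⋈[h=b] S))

σ filters on f, owned by the right side.
E' = (R ⋈[h=b] σ[f>4](S))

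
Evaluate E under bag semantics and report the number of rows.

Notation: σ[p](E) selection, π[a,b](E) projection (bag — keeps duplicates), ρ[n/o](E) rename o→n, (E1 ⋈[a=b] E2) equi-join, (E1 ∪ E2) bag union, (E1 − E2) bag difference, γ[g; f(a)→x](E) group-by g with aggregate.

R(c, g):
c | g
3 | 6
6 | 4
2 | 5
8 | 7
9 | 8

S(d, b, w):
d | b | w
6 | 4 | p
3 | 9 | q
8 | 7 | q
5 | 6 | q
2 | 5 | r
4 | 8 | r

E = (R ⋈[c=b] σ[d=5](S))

Per-node cardinality:
  R → 5
  S → 6
  σ[d=5](S) → 1
  (R ⋈[c=b] σ[d=5](S)) → 1

|E| = 1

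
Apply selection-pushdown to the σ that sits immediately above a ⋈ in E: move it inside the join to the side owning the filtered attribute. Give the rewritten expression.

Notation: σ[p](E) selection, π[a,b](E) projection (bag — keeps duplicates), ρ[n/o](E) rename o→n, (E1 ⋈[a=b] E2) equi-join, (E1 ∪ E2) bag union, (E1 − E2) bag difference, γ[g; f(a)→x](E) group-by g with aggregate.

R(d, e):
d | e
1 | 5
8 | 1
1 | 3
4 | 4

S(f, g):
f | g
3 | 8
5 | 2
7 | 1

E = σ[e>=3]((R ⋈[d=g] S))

σ filters on e, owned by the left side.
E' = (σ[e>=3](R) ⋈[d=g] S)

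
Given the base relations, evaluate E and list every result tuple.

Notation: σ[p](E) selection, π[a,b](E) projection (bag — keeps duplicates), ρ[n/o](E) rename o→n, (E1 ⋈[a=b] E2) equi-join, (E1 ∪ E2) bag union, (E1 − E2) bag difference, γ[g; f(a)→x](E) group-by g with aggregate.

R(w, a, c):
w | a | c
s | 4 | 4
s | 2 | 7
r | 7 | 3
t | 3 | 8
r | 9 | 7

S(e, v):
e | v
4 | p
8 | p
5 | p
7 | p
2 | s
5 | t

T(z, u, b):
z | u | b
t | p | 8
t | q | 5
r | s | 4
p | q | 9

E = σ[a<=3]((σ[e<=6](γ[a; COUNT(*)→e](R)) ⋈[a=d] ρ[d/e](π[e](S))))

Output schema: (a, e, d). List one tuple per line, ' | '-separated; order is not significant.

Subexpression sizes:
  R → 5
  γ[a; COUNT(*)→e](R) → 5
  σ[e<=6](γ[a; COUNT(*)→e](R)) → 5
  S → 6
  π[e](S) → 6
  ρ[d/e](π[e](S)) → 6
  (σ[e<=6](γ[a; COUNT(*)→e](R)) ⋈[a=d] ρ[d/e](π[e](S))) → 3
  σ[a<=3]((σ[e<=6](γ[a; COUNT(*)→e](R)) ⋈[a=d] ρ[d/e](π[e](S)))) → 1

== RESULT ==
a | e | d
2 | 1 | 2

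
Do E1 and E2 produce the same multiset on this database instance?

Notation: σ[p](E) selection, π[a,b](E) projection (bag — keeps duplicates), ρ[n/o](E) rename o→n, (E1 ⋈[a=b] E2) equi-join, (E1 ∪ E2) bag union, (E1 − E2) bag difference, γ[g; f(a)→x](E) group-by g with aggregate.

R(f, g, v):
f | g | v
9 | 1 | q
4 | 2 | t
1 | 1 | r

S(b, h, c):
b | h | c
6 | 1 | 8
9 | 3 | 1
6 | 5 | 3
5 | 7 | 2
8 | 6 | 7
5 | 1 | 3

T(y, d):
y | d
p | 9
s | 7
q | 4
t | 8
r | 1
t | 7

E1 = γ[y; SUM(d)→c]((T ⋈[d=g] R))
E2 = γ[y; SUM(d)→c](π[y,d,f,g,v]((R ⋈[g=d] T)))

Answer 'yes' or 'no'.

E1 per-node cardinality:
  T → 6
  R → 3
  (T ⋈[d=g] R) → 2
  γ[y; SUM(d)→c]((T ⋈[d=g] R)) → 1
E2 per-node cardinality:
  R → 3
  T → 6
  (R ⋈[g=d] T) → 2
  π[y,d,f,g,v]((R ⋈[g=d] T)) → 2
  γ[y; SUM(d)→c](π[y,d,f,g,v]((R ⋈[g=d] T))) → 1

E1 and E2 produce the same multiset:
y | c
r | 2

yes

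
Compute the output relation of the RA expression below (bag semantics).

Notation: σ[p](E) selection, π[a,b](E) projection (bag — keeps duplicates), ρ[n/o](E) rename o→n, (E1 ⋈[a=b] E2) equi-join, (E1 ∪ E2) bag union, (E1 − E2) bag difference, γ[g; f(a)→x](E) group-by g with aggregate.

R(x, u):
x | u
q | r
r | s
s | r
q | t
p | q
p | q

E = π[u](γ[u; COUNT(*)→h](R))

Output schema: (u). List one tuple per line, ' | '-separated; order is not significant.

Stepwise |·|:
  R → 6
  γ[u; COUNT(*)→h](R) → 4
  π[u](γ[u; COUNT(*)→h](R)) → 4

== RESULT ==
u
q
r
s
t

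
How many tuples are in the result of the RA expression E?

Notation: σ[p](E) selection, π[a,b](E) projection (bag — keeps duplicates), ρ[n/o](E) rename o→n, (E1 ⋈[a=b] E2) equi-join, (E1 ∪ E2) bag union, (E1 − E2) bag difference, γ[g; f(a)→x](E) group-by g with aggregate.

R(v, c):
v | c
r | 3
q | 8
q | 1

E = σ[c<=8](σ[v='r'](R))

Row counts bottom-up:
  R → 3
  σ[v='r'](R) → 1
  σ[c<=8](σ[v='r'](R)) → 1

|E| = 1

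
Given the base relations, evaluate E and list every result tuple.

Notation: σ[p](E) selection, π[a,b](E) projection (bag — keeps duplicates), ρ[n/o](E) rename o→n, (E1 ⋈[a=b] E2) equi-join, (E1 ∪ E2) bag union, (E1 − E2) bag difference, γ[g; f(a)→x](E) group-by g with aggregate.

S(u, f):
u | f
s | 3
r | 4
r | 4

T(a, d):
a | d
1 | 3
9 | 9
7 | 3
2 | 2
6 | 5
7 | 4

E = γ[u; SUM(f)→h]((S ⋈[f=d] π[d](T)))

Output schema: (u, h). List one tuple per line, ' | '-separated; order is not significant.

Subexpression sizes:
  S → 3
  T → 6
  π[d](T) → 6
  (S ⋈[f=d] π[d](T)) → 4
  γ[u; SUM(f)→h]((S ⋈[f=d] π[d](T))) → 2

== RESULT ==
u | h
r | 8
s | 6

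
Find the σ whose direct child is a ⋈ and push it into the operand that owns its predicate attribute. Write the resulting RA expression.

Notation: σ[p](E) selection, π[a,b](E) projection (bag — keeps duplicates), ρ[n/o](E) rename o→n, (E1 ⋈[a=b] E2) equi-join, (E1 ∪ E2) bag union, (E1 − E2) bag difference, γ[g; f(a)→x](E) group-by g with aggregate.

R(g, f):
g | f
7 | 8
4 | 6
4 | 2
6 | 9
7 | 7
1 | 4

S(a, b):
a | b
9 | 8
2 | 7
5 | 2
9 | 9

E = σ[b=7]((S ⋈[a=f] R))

σ filters on b, owned by the left side.
E' = (σ[b=7](S) ⋈[a=f] R)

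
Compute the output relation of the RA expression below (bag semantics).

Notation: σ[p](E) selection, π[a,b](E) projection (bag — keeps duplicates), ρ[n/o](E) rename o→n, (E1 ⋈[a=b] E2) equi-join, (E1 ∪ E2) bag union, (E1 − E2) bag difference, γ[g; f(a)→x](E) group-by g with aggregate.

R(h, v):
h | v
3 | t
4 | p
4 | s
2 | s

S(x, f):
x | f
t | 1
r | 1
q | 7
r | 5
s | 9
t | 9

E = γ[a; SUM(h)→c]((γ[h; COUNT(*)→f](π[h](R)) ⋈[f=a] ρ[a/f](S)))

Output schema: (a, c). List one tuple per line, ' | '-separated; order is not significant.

Row counts bottom-up:
  R → 4
  π[h](R) → 4
  γ[h; COUNT(*)→f](π[h](R)) → 3
  S → 6
  ρ[a/f](S) → 6
  (γ[h; COUNT(*)→f](π[h](R)) ⋈[f=a] ρ[a/f](S)) → 4
  γ[a; SUM(h)→c]((γ[h; COUNT(*)→f](π[h](R)) ⋈[f=a] ρ[a/f](S))) → 1

== RESULT ==
a | c
1 | 10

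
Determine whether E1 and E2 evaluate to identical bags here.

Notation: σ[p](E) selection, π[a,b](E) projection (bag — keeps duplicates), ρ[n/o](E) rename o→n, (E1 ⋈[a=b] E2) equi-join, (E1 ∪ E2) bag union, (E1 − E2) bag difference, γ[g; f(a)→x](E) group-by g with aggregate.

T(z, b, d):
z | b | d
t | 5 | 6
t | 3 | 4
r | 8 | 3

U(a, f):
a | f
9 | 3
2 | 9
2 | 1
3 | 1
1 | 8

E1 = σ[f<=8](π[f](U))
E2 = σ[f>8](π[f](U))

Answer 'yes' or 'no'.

E1 subexpression sizes:
  U → 5
  π[f](U) → 5
  σ[f<=8](π[f](U)) → 4
E2 subexpression sizes:
  U → 5
  π[f](U) → 5
  σ[f>8](π[f](U)) → 1

E1 result:
f
1
1
3
8
E2 result:
f
9
Witness: (1,) appears 2× in E1 but 0× in E2.

no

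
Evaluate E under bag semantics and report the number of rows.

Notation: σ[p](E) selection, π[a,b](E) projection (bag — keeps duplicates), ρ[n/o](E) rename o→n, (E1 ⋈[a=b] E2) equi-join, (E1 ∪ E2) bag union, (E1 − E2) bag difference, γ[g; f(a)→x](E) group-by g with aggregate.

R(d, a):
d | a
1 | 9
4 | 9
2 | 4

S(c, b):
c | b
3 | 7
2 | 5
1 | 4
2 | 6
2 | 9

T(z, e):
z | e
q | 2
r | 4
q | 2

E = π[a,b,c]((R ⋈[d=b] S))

Subexpression sizes:
  R → 3
  S → 5
  (R ⋈[d=b] S) → 1
  π[a,b,c]((R ⋈[d=b] S)) → 1

|E| = 1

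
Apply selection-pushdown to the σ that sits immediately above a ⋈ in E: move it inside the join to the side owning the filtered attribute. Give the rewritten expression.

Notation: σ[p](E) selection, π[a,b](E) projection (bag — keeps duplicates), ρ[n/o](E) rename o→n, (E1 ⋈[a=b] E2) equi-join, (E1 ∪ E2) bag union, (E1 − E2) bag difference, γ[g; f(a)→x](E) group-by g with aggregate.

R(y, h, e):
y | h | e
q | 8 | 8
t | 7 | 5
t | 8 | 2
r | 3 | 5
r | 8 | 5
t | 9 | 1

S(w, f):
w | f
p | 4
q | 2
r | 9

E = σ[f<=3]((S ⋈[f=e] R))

σ filters on f, owned by the left side.
E' = (σ[f<=3](S) ⋈[f=e] R)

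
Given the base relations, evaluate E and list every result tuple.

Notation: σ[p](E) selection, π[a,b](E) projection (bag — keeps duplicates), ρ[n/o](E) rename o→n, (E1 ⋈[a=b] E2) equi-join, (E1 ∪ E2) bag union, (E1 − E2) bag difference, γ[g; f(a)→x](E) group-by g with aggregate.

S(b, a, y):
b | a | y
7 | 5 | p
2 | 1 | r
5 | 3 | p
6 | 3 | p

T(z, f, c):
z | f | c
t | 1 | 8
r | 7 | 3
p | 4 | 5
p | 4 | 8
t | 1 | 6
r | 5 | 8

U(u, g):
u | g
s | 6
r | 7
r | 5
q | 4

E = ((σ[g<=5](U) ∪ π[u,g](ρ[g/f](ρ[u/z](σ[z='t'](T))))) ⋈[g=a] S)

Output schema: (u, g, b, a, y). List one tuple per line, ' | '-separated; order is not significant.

Row counts bottom-up:
  U → 4
  σ[g<=5](U) → 2
  T → 6
  σ[z='t'](T) → 2
  ρ[u/z](σ[z='t'](T)) → 2
  ρ[g/f](ρ[u/z](σ[z='t'](T))) → 2
  π[u,g](ρ[g/f](ρ[u/z](σ[z='t'](T)))) → 2
  (σ[g<=5](U) ∪ π[u,g](ρ[g/f](ρ[u/z](σ[z='t'](T))))) → 4
  S → 4
  ((σ[g<=5](U) ∪ π[u,g](ρ[g/f](ρ[u/z](σ[z='t'](T))))) ⋈[g=a] S) → 3

== RESULT ==
u | g | b | a | y
r | 5 | 7 | 5 | p
t | 1 | 2 | 1 | r
t | 1 | 2 | 1 | r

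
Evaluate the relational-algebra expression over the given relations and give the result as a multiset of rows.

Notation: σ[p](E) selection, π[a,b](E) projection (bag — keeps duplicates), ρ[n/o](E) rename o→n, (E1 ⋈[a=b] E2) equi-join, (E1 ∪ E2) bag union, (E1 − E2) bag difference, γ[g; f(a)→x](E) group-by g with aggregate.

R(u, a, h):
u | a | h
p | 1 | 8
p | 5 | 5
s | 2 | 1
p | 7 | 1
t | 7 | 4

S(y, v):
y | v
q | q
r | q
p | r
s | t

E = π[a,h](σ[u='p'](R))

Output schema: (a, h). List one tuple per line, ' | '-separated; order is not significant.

Per-node cardinality:
  R → 5
  σ[u='p'](R) → 3
  π[a,h](σ[u='p'](R)) → 3

== RESULT ==
a | h
1 | 8
5 | 5
7 | 1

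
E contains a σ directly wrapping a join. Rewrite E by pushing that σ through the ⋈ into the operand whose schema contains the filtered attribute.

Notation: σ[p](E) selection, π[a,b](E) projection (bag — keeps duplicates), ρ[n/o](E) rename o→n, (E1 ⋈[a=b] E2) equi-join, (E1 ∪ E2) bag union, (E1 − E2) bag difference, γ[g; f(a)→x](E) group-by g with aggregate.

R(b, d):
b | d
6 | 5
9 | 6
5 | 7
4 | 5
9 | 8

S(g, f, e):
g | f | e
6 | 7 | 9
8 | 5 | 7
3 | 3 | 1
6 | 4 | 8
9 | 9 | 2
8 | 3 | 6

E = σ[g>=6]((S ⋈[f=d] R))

σ filters on g, owned by the left side.
E' = (σ[g>=6](S) ⋈[f=d] R)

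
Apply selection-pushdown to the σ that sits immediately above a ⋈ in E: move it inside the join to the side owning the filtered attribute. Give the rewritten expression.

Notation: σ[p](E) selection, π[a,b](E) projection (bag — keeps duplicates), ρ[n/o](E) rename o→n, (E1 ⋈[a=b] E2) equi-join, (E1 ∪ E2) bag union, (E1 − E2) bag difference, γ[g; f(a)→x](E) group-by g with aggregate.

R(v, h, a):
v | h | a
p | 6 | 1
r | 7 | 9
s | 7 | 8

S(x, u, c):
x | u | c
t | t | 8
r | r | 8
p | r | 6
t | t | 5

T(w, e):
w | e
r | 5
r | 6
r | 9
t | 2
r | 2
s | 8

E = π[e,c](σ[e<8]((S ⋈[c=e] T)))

σ filters on e, owned by the right side.
E' = π[e,c]((S ⋈[c=e] σ[e<8](T)))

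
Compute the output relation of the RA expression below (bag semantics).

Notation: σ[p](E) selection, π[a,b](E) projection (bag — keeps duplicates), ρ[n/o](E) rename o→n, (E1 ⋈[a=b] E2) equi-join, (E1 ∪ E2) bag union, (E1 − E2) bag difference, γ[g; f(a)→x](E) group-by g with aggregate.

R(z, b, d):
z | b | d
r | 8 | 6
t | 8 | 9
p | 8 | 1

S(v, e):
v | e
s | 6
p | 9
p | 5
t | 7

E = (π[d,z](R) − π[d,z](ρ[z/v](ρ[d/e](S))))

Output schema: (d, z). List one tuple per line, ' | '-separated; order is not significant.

Stepwise |·|:
  R → 3
  π[d,z](R) → 3
  S → 4
  ρ[d/e](S) → 4
  ρ[z/v](ρ[d/e](S)) → 4
  π[d,z](ρ[z/v](ρ[d/e](S))) → 4
  (π[d,z](R) − π[d,z](ρ[z/v](ρ[d/e](S)))) → 3

== RESULT ==
d | z
1 | p
6 | r
9 | t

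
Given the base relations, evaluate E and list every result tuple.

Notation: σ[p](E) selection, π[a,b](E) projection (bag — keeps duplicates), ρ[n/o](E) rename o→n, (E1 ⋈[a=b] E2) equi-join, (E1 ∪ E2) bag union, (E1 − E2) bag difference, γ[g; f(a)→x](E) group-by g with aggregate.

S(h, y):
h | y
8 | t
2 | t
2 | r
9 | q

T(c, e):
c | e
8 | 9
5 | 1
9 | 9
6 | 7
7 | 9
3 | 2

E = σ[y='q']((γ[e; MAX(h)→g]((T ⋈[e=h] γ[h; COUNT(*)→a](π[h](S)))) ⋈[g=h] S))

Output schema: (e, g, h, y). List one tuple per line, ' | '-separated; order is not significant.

Row counts bottom-up:
  T → 6
  S → 4
  π[h](S) → 4
  γ[h; COUNT(*)→a](π[h](S)) → 3
  (T ⋈[e=h] γ[h; COUNT(*)→a](π[h](S))) → 4
  γ[e; MAX(h)→g]((T ⋈[e=h] γ[h; COUNT(*)→a](π[h](S)))) → 2
  S → 4
  (γ[e; MAX(h)→g]((T ⋈[e=h] γ[h; COUNT(*)→a](π[h](S)))) ⋈[g=h] S) → 3
  σ[y='q']((γ[e; MAX(h)→g]((T ⋈[e=h] γ[h; COUNT(*)→a](π[h](S)))) ⋈[g=h] S)) → 1

== RESULT ==
e | g | h | y
9 | 9 | 9 | q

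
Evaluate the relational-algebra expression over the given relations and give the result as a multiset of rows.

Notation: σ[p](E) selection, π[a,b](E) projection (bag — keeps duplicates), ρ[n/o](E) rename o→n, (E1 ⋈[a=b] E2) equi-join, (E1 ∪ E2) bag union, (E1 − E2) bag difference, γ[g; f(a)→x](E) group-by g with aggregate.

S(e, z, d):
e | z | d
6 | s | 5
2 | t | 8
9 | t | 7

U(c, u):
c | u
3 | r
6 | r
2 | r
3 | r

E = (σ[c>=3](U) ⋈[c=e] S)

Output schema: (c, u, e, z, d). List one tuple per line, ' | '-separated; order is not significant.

Subexpression sizes:
  U → 4
  σ[c>=3](U) → 3
  S → 3
  (σ[c>=3](U) ⋈[c=e] S) → 1

== RESULT ==
c | u | e | z | d
6 | r | 6 | s | 5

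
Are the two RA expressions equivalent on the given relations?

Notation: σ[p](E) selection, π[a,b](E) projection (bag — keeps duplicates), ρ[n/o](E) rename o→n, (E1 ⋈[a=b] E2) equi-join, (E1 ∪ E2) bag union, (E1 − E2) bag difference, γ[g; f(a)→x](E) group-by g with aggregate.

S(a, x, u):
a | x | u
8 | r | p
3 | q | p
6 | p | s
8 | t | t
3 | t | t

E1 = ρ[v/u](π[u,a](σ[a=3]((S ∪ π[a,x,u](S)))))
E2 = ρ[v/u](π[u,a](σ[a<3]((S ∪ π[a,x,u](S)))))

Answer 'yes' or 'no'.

E1 subexpression sizes:
  S → 5
  S → 5
  π[a,x,u](S) → 5
  (S ∪ π[a,x,u](S)) → 10
  σ[a=3]((S ∪ π[a,x,u](S))) → 4
  π[u,a](σ[a=3]((S ∪ π[a,x,u](S)))) → 4
  ρ[v/u](π[u,a](σ[a=3]((S ∪ π[a,x,u](S))))) → 4
E2 subexpression sizes:
  S → 5
  S → 5
  π[a,x,u](S) → 5
  (S ∪ π[a,x,u](S)) → 10
  σ[a<3]((S ∪ π[a,x,u](S))) → 0
  π[u,a](σ[a<3]((S ∪ π[a,x,u](S)))) → 0
  ρ[v/u](π[u,a](σ[a<3]((S ∪ π[a,x,u](S))))) → 0

E1 result:
v | a
p | 3
p | 3
t | 3
t | 3
E2 result:
v | a
(0 rows)
Witness: ('t', 3) appears 2× in E1 but 0× in E2.

no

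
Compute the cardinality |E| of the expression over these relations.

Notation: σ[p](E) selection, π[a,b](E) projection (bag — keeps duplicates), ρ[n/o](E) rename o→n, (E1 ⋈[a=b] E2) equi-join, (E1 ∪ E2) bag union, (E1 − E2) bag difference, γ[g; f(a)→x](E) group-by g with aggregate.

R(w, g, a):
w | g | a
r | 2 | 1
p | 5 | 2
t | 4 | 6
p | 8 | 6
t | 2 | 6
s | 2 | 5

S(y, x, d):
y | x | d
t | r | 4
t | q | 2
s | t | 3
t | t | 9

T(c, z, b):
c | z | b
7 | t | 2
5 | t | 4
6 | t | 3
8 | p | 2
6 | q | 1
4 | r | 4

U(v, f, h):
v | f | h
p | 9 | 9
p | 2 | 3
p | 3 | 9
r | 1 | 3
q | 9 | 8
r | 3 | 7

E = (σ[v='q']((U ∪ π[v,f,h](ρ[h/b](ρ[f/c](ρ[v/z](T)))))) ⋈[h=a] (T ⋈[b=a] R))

Row counts bottom-up:
  U → 6
  T → 6
  ρ[v/z](T) → 6
  ρ[f/c](ρ[v/z](T)) → 6
  ρ[h/b](ρ[f/c](ρ[v/z](T))) → 6
  π[v,f,h](ρ[h/b](ρ[f/c](ρ[v/z](T)))) → 6
  (U ∪ π[v,f,h](ρ[h/b](ρ[f/c](ρ[v/z](T))))) → 12
  σ[v='q']((U ∪ π[v,f,h](ρ[h/b](ρ[f/c](ρ[v/z](T)))))) → 2
  T → 6
  R → 6
  (T ⋈[b=a] R) → 3
  (σ[v='q']((U ∪ π[v,f,h](ρ[h/b](ρ[f/c](ρ[v/z](T)))))) ⋈[h=a] (T ⋈[b=a] R)) → 1

|E| = 1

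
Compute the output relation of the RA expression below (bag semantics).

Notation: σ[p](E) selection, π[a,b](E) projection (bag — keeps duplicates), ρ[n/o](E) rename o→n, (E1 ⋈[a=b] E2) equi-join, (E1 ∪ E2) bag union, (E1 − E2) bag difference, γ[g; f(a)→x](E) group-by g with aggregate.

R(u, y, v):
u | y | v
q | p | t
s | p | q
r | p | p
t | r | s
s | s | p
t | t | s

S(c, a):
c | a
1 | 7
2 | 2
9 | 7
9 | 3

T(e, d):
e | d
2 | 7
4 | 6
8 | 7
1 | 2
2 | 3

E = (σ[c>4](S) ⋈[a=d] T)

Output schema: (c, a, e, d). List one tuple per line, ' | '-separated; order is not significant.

Row counts bottom-up:
  S → 4
  σ[c>4](S) → 2
  T → 5
  (σ[c>4](S) ⋈[a=d] T) → 3

== RESULT ==
c | a | e | d
9 | 3 | 2 | 3
9 | 7 | 2 | 7
9 | 7 | 8 | 7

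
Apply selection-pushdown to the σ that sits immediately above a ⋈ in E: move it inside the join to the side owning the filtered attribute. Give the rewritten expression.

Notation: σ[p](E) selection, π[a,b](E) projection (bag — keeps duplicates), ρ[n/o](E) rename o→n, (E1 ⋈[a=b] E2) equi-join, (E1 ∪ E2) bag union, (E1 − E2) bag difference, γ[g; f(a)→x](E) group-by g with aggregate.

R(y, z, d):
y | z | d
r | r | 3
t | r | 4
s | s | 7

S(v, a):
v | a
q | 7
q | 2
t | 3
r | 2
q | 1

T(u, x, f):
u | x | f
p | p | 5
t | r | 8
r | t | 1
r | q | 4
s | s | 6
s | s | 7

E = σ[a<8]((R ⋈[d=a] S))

σ filters on a, owned by the right side.
E' = (R ⋈[d=a] σ[a<8](S))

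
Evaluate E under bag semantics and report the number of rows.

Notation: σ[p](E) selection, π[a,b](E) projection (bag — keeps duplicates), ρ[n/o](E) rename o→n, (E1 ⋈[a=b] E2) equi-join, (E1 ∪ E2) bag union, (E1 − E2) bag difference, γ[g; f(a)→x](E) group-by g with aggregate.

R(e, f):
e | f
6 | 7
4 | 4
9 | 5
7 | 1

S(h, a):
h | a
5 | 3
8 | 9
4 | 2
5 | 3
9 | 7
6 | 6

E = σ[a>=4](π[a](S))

Per-node cardinality:
  S → 6
  π[a](S) → 6
  σ[a>=4](π[a](S)) → 3

|E| = 3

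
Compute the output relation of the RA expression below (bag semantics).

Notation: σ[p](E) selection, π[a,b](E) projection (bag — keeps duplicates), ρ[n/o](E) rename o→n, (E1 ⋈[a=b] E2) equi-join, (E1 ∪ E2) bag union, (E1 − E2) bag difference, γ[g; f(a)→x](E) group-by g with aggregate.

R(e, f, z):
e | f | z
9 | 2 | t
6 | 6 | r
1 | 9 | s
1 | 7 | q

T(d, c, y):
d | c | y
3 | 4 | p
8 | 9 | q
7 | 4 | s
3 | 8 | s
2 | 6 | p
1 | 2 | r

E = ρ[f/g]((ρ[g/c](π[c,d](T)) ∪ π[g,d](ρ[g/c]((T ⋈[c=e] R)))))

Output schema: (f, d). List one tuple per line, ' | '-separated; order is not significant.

Row counts bottom-up:
  T → 6
  π[c,d](T) → 6
  ρ[g/c](π[c,d](T)) → 6
  T → 6
  R → 4
  (T ⋈[c=e] R) → 2
  ρ[g/c]((T ⋈[c=e] R)) → 2
  π[g,d](ρ[g/c]((T ⋈[c=e] R))) → 2
  (ρ[g/c](π[c,d](T)) ∪ π[g,d](ρ[g/c]((T ⋈[c=e] R)))) → 8
  ρ[f/g]((ρ[g/c](π[c,d](T)) ∪ π[g,d](ρ[g/c]((T ⋈[c=e] R))))) → 8

== RESULT ==
f | d
2 | 1
4 | 3
4 | 7
6 | 2
6 | 2
8 | 3
9 | 8
9 | 8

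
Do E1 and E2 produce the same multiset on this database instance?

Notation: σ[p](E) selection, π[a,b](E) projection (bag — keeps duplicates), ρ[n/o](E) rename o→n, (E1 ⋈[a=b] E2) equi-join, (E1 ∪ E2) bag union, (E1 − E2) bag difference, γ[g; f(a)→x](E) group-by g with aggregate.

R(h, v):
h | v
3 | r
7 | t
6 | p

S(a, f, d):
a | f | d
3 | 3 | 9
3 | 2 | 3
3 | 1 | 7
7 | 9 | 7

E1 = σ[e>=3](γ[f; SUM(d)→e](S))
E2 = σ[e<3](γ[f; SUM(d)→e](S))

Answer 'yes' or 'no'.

E1 stepwise |·|:
  S → 4
  γ[f; SUM(d)→e](S) → 4
  σ[e>=3](γ[f; SUM(d)→e](S)) → 4
E2 stepwise |·|:
  S → 4
  γ[f; SUM(d)→e](S) → 4
  σ[e<3](γ[f; SUM(d)→e](S)) → 0

E1 result:
f | e
1 | 7
2 | 3
3 | 9
9 | 7
E2 result:
f | e
(0 rows)
Witness: (2, 3) appears 1× in E1 but 0× in E2.

no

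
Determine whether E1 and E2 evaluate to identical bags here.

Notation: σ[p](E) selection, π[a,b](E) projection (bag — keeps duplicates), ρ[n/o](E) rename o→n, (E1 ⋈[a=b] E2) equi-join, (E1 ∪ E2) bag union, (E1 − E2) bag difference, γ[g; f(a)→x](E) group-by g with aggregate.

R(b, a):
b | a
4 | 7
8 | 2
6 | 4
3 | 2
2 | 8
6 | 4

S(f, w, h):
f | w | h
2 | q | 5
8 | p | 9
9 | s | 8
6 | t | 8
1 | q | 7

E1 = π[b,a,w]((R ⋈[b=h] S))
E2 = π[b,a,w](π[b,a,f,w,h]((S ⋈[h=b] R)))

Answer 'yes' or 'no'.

E1 subexpression sizes:
  R → 6
  S → 5
  (R ⋈[b=h] S) → 2
  π[b,a,w]((R ⋈[b=h] S)) → 2
E2 subexpression sizes:
  S → 5
  R → 6
  (S ⋈[h=b] R) → 2
  π[b,a,f,w,h]((S ⋈[h=b] R)) → 2
  π[b,a,w](π[b,a,f,w,h]((S ⋈[h=b] R))) → 2

E1 and E2 produce the same multiset:
b | a | w
8 | 2 | s
8 | 2 | t

yes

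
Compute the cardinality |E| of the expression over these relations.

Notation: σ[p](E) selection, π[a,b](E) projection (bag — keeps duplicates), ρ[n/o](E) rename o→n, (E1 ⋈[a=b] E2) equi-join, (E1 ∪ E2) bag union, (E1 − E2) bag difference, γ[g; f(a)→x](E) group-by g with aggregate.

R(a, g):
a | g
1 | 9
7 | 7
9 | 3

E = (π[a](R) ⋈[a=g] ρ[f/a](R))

Row counts bottom-up:
  R → 3
  π[a](R) → 3
  R → 3
  ρ[f/a](R) → 3
  (π[a](R) ⋈[a=g] ρ[f/a](R)) → 2

|E| = 2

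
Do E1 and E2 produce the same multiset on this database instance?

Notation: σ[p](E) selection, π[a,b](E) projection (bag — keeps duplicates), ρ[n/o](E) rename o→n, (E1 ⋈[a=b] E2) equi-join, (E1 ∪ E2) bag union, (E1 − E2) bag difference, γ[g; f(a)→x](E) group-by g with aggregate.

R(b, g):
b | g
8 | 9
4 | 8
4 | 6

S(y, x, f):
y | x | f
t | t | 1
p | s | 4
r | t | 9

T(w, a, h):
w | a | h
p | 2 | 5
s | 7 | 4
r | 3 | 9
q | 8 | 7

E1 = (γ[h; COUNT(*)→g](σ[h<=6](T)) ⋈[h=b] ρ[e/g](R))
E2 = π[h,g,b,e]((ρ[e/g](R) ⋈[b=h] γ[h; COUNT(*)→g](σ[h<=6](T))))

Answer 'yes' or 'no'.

E1 row counts bottom-up:
  T → 4
  σ[h<=6](T) → 2
  γ[h; COUNT(*)→g](σ[h<=6](T)) → 2
  R → 3
  ρ[e/g](R) → 3
  (γ[h; COUNT(*)→g](σ[h<=6](T)) ⋈[h=b] ρ[e/g](R)) → 2
E2 row counts bottom-up:
  R → 3
  ρ[e/g](R) → 3
  T → 4
  σ[h<=6](T) → 2
  γ[h; COUNT(*)→g](σ[h<=6](T)) → 2
  (ρ[e/g](R) ⋈[b=h] γ[h; COUNT(*)→g](σ[h<=6](T))) → 2
  π[h,g,b,e]((ρ[e/g](R) ⋈[b=h] γ[h; COUNT(*)→g](σ[h<=6](T)))) → 2

E1 and E2 produce the same multiset:
h | g | b | e
4 | 1 | 4 | 6
4 | 1 | 4 | 8

yes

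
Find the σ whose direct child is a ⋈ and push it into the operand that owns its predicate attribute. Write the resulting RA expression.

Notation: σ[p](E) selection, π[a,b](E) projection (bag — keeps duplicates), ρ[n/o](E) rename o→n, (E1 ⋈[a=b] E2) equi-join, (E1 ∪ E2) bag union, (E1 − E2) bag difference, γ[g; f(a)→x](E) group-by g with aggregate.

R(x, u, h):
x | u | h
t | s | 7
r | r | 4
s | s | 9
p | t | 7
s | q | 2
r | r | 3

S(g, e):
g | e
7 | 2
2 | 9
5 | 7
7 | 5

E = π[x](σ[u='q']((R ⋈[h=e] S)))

σ filters on u, owned by the left side.
E' = π[x]((σ[u='q'](R) ⋈[h=e] S))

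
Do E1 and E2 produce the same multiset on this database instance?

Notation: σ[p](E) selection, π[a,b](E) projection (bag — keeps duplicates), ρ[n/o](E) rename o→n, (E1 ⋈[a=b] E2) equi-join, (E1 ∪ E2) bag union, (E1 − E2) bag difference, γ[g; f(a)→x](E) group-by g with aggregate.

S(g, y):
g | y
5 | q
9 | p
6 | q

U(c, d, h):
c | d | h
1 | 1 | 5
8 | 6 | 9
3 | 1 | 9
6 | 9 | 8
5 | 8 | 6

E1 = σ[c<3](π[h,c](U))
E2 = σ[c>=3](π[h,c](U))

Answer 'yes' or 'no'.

E1 row counts bottom-up:
  U → 5
  π[h,c](U) → 5
  σ[c<3](π[h,c](U)) → 1
E2 row counts bottom-up:
  U → 5
  π[h,c](U) → 5
  σ[c>=3](π[h,c](U)) → 4

E1 result:
h | c
5 | 1
E2 result:
h | c
6 | 5
8 | 6
9 | 3
9 | 8
Witness: (9, 8) appears 0× in E1 but 1× in E2.

no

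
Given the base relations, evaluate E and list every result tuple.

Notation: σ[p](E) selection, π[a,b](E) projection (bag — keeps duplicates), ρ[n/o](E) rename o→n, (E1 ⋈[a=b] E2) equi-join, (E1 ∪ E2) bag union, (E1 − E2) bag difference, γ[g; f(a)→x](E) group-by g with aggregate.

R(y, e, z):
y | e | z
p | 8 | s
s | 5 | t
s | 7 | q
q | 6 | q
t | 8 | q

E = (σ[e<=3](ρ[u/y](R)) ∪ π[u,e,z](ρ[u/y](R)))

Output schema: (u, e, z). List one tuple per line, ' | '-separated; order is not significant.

Subexpression sizes:
  R → 5
  ρ[u/y](R) → 5
  σ[e<=3](ρ[u/y](R)) → 0
  R → 5
  ρ[u/y](R) → 5
  π[u,e,z](ρ[u/y](R)) → 5
  (σ[e<=3](ρ[u/y](R)) ∪ π[u,e,z](ρ[u/y](R))) → 5

== RESULT ==
u | e | z
p | 8 | s
q | 6 | q
s | 5 | t
s | 7 | q
t | 8 | q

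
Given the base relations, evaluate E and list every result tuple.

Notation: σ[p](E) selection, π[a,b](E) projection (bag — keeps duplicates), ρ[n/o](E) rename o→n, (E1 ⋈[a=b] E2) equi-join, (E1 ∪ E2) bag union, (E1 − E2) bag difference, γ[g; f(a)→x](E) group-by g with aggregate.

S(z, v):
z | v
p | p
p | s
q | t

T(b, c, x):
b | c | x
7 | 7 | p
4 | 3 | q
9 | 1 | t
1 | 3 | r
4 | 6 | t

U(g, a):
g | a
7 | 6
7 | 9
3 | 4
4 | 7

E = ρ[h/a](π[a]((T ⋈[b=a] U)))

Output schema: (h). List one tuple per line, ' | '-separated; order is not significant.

Stepwise |·|:
  T → 5
  U → 4
  (T ⋈[b=a] U) → 4
  π[a]((T ⋈[b=a] U)) → 4
  ρ[h/a](π[a]((T ⋈[b=a] U))) → 4

== RESULT ==
h
4
4
7
9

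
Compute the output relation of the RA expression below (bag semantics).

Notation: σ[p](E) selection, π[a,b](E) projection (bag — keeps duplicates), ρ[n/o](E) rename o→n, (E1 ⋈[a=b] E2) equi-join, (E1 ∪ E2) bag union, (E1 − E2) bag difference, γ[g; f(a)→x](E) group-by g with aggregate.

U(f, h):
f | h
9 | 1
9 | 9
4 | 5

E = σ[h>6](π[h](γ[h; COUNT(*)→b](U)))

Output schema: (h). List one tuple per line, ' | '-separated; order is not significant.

Subexpression sizes:
  U → 3
  γ[h; COUNT(*)→b](U) → 3
  π[h](γ[h; COUNT(*)→b](U)) → 3
  σ[h>6](π[h](γ[h; COUNT(*)→b](U))) → 1

== RESULT ==
h
9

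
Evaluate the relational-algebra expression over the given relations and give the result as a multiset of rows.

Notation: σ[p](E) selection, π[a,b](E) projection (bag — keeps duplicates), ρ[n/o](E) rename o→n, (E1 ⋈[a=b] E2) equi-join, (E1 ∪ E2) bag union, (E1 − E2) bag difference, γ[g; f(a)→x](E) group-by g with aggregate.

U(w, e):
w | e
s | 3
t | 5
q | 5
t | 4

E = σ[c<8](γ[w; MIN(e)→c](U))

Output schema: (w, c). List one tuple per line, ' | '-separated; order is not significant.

Row counts bottom-up:
  U → 4
  γ[w; MIN(e)→c](U) → 3
  σ[c<8](γ[w; MIN(e)→c](U)) → 3

== RESULT ==
w | c
q | 5
s | 3
t | 4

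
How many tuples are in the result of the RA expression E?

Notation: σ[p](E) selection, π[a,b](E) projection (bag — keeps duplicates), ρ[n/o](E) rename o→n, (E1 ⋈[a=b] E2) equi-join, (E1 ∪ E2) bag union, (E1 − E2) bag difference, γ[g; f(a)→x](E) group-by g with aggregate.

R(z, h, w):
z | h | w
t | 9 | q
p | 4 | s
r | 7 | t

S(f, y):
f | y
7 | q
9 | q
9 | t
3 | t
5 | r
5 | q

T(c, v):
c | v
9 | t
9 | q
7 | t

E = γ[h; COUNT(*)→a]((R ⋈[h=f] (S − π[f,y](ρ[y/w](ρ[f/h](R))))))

Stepwise |·|:
  R → 3
  S → 6
  R → 3
  ρ[f/h](R) → 3
  ρ[y/w](ρ[f/h](R)) → 3
  π[f,y](ρ[y/w](ρ[f/h](R))) → 3
  (S − π[f,y](ρ[y/w](ρ[f/h](R)))) → 5
  (R ⋈[h=f] (S − π[f,y](ρ[y/w](ρ[f/h](R))))) → 2
  γ[h; COUNT(*)→a]((R ⋈[h=f] (S − π[f,y](ρ[y/w](ρ[f/h](R)))))) → 2

|E| = 2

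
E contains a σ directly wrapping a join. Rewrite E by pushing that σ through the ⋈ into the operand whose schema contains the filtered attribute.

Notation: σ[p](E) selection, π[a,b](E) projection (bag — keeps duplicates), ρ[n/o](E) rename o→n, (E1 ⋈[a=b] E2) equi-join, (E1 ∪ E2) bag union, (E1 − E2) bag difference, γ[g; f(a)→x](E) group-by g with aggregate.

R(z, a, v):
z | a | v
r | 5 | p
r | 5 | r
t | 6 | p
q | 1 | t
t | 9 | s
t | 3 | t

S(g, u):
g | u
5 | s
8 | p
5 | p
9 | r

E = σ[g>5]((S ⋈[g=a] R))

σ filters on g, owned by the left side.
E' = (σ[g>5](S) ⋈[g=a] R)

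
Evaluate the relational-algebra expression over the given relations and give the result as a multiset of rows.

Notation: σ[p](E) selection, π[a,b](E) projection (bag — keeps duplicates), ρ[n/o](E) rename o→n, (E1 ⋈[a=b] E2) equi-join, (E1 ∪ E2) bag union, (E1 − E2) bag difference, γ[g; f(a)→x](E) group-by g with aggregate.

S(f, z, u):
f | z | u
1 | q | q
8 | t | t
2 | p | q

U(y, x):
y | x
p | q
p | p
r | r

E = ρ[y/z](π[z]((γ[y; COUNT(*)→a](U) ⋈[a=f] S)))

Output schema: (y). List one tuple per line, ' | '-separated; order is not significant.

Stepwise |·|:
  U → 3
  γ[y; COUNT(*)→a](U) → 2
  S → 3
  (γ[y; COUNT(*)→a](U) ⋈[a=f] S) → 2
  π[z]((γ[y; COUNT(*)→a](U) ⋈[a=f] S)) → 2
  ρ[y/z](π[z]((γ[y; COUNT(*)→a](U) ⋈[a=f] S))) → 2

== RESULT ==
y
p
q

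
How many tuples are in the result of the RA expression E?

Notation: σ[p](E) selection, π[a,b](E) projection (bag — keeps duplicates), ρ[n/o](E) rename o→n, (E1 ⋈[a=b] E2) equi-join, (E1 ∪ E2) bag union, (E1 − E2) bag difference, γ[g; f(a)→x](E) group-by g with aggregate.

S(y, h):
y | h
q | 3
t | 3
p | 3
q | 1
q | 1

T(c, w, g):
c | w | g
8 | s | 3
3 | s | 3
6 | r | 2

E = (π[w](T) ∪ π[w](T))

Row counts bottom-up:
  T → 3
  π[w](T) → 3
  T → 3
  π[w](T) → 3
  (π[w](T) ∪ π[w](T)) → 6

|E| = 6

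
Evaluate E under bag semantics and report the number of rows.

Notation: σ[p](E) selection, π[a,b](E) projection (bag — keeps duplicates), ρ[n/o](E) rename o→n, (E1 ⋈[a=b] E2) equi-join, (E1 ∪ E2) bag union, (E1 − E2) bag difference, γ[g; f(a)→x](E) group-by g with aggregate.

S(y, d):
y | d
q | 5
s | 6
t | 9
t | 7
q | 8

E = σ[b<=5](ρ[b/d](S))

Row counts bottom-up:
  S → 5
  ρ[b/d](S) → 5
  σ[b<=5](ρ[b/d](S)) → 1

|E| = 1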